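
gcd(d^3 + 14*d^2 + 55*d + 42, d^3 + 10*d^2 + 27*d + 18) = d^2 + 7*d + 6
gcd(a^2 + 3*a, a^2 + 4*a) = a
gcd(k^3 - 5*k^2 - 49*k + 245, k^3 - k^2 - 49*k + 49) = k^2 - 49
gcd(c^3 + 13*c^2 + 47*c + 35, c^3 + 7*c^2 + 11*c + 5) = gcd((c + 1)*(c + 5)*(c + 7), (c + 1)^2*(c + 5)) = c^2 + 6*c + 5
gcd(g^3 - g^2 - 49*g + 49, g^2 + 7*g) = g + 7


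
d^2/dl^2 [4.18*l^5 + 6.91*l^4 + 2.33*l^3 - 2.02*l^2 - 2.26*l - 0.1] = 83.6*l^3 + 82.92*l^2 + 13.98*l - 4.04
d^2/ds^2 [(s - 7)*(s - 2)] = 2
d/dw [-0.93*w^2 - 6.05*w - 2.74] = -1.86*w - 6.05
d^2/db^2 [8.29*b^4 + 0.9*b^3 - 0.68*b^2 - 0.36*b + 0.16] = 99.48*b^2 + 5.4*b - 1.36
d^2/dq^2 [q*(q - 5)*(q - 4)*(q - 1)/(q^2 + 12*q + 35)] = 2*(q^6 + 36*q^5 + 537*q^4 + 1902*q^3 - 8295*q^2 - 34650*q + 43925)/(q^6 + 36*q^5 + 537*q^4 + 4248*q^3 + 18795*q^2 + 44100*q + 42875)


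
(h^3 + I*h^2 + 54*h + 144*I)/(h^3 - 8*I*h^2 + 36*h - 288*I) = (h + 3*I)/(h - 6*I)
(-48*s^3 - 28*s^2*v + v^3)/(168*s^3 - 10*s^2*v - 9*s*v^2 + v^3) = (-2*s - v)/(7*s - v)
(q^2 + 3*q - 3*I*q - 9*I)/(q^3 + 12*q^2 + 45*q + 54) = (q - 3*I)/(q^2 + 9*q + 18)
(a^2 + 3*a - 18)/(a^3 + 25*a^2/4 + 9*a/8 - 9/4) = 8*(a - 3)/(8*a^2 + 2*a - 3)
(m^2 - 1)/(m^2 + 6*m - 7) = (m + 1)/(m + 7)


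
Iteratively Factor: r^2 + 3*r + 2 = (r + 1)*(r + 2)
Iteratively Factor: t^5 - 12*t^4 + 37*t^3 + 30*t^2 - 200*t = (t - 4)*(t^4 - 8*t^3 + 5*t^2 + 50*t) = (t - 5)*(t - 4)*(t^3 - 3*t^2 - 10*t) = t*(t - 5)*(t - 4)*(t^2 - 3*t - 10) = t*(t - 5)*(t - 4)*(t + 2)*(t - 5)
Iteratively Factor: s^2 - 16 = (s - 4)*(s + 4)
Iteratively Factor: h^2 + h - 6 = (h + 3)*(h - 2)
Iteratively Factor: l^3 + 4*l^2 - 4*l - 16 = (l - 2)*(l^2 + 6*l + 8) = (l - 2)*(l + 2)*(l + 4)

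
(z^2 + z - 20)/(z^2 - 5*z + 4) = (z + 5)/(z - 1)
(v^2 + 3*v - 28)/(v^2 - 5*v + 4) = (v + 7)/(v - 1)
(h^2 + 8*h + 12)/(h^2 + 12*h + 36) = (h + 2)/(h + 6)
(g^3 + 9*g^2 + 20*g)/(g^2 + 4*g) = g + 5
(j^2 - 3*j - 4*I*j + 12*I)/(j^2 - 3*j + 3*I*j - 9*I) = (j - 4*I)/(j + 3*I)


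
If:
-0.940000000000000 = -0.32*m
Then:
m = 2.94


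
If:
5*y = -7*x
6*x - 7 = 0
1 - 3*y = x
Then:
No Solution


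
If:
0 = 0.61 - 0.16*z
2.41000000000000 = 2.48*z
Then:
No Solution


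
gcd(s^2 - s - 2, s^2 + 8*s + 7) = s + 1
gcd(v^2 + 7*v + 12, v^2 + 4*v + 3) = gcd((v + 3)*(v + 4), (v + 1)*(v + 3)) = v + 3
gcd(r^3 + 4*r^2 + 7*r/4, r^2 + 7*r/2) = r^2 + 7*r/2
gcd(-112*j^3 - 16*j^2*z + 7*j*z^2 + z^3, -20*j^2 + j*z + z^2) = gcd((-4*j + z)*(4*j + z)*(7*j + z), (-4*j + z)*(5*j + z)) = -4*j + z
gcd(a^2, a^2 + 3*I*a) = a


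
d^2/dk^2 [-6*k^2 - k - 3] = -12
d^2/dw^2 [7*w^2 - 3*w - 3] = 14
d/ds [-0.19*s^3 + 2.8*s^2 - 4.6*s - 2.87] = -0.57*s^2 + 5.6*s - 4.6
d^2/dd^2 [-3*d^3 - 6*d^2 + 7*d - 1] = -18*d - 12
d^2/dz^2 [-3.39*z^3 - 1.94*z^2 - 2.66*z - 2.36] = -20.34*z - 3.88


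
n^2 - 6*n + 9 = (n - 3)^2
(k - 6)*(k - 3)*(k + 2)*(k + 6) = k^4 - k^3 - 42*k^2 + 36*k + 216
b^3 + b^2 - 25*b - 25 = (b - 5)*(b + 1)*(b + 5)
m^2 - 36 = (m - 6)*(m + 6)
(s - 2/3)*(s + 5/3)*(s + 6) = s^3 + 7*s^2 + 44*s/9 - 20/3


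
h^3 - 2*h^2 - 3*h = h*(h - 3)*(h + 1)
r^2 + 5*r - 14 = (r - 2)*(r + 7)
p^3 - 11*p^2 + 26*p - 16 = (p - 8)*(p - 2)*(p - 1)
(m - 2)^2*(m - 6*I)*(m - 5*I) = m^4 - 4*m^3 - 11*I*m^3 - 26*m^2 + 44*I*m^2 + 120*m - 44*I*m - 120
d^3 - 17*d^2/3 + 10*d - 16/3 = (d - 8/3)*(d - 2)*(d - 1)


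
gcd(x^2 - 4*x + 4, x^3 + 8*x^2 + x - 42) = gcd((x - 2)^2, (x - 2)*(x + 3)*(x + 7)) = x - 2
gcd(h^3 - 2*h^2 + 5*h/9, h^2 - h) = h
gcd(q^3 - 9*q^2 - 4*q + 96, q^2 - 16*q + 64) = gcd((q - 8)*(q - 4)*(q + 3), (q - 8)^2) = q - 8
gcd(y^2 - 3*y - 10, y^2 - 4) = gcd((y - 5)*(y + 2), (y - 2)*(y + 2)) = y + 2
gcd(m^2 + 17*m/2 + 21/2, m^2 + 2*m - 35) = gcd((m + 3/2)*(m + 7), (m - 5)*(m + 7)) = m + 7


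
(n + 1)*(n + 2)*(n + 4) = n^3 + 7*n^2 + 14*n + 8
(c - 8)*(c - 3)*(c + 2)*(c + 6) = c^4 - 3*c^3 - 52*c^2 + 60*c + 288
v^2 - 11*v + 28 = (v - 7)*(v - 4)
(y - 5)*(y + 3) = y^2 - 2*y - 15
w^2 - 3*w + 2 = (w - 2)*(w - 1)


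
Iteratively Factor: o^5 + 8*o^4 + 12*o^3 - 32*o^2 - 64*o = (o)*(o^4 + 8*o^3 + 12*o^2 - 32*o - 64) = o*(o + 2)*(o^3 + 6*o^2 - 32) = o*(o + 2)*(o + 4)*(o^2 + 2*o - 8) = o*(o - 2)*(o + 2)*(o + 4)*(o + 4)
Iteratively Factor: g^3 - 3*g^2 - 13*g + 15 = (g + 3)*(g^2 - 6*g + 5) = (g - 5)*(g + 3)*(g - 1)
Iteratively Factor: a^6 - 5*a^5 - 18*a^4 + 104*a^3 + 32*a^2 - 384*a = (a + 4)*(a^5 - 9*a^4 + 18*a^3 + 32*a^2 - 96*a) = (a - 3)*(a + 4)*(a^4 - 6*a^3 + 32*a) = (a - 4)*(a - 3)*(a + 4)*(a^3 - 2*a^2 - 8*a) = (a - 4)^2*(a - 3)*(a + 4)*(a^2 + 2*a) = a*(a - 4)^2*(a - 3)*(a + 4)*(a + 2)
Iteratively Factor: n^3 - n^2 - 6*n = (n)*(n^2 - n - 6) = n*(n - 3)*(n + 2)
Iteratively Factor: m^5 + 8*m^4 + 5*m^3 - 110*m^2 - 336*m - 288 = (m - 4)*(m^4 + 12*m^3 + 53*m^2 + 102*m + 72) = (m - 4)*(m + 2)*(m^3 + 10*m^2 + 33*m + 36) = (m - 4)*(m + 2)*(m + 3)*(m^2 + 7*m + 12) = (m - 4)*(m + 2)*(m + 3)*(m + 4)*(m + 3)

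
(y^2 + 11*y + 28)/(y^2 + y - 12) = (y + 7)/(y - 3)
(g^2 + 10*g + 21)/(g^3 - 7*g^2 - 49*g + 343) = (g + 3)/(g^2 - 14*g + 49)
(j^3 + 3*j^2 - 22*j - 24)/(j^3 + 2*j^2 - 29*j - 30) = (j - 4)/(j - 5)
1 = 1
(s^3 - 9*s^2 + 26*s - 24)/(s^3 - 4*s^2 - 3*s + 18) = (s^2 - 6*s + 8)/(s^2 - s - 6)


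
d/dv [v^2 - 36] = 2*v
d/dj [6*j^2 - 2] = 12*j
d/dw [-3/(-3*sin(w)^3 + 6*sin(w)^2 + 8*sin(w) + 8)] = 3*(-9*sin(w)^2 + 12*sin(w) + 8)*cos(w)/(-3*sin(w)^3 + 6*sin(w)^2 + 8*sin(w) + 8)^2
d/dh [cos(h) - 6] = -sin(h)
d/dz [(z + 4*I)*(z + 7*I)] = 2*z + 11*I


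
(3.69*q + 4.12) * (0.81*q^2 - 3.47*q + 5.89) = 2.9889*q^3 - 9.4671*q^2 + 7.4377*q + 24.2668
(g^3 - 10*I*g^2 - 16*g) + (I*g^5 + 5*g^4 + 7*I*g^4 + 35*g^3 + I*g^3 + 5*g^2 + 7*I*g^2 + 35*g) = I*g^5 + 5*g^4 + 7*I*g^4 + 36*g^3 + I*g^3 + 5*g^2 - 3*I*g^2 + 19*g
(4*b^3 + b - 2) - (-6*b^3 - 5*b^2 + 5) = 10*b^3 + 5*b^2 + b - 7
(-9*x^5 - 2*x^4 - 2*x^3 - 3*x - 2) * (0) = 0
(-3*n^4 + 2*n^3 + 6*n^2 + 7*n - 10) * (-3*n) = 9*n^5 - 6*n^4 - 18*n^3 - 21*n^2 + 30*n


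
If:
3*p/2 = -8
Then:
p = -16/3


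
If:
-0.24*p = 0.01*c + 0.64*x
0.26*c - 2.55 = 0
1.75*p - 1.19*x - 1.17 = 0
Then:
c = 9.81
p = 0.45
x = -0.32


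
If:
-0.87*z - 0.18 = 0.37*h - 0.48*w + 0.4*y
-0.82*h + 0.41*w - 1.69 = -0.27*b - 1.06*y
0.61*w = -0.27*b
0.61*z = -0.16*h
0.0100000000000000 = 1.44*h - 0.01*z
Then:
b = -4.58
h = 0.01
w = 2.03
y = 1.98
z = -0.00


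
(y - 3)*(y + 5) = y^2 + 2*y - 15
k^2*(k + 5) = k^3 + 5*k^2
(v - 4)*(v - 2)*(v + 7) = v^3 + v^2 - 34*v + 56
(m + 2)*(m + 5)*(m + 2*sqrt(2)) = m^3 + 2*sqrt(2)*m^2 + 7*m^2 + 10*m + 14*sqrt(2)*m + 20*sqrt(2)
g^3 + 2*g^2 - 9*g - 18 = (g - 3)*(g + 2)*(g + 3)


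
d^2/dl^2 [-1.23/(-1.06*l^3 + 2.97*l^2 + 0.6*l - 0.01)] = ((7.3062 - 7.8228*l)*(1.06*l^3 - 2.97*l^2 - 0.6*l + 0.01) + 1.23*(-6.36*l^2 + 11.88*l + 1.2)*(-3.18*l^2 + 5.94*l + 0.6))/(1.06*l^3 - 2.97*l^2 - 0.6*l + 0.01)^3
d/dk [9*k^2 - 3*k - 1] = 18*k - 3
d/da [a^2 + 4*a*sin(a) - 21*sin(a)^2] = 4*a*cos(a) + 2*a + 4*sin(a) - 21*sin(2*a)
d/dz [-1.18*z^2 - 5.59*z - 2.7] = -2.36*z - 5.59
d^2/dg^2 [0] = 0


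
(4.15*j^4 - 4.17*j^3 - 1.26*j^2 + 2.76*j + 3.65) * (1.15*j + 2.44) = 4.7725*j^5 + 5.3305*j^4 - 11.6238*j^3 + 0.0995999999999997*j^2 + 10.9319*j + 8.906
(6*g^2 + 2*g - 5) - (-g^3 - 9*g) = g^3 + 6*g^2 + 11*g - 5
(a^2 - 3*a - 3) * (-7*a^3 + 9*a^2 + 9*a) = -7*a^5 + 30*a^4 + 3*a^3 - 54*a^2 - 27*a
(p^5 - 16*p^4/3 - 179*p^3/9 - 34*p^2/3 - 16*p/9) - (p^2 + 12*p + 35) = p^5 - 16*p^4/3 - 179*p^3/9 - 37*p^2/3 - 124*p/9 - 35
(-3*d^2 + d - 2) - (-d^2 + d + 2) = -2*d^2 - 4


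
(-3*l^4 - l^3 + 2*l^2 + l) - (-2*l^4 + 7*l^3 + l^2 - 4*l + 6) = -l^4 - 8*l^3 + l^2 + 5*l - 6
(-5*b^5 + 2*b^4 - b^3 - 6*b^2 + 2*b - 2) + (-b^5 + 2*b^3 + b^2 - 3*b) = -6*b^5 + 2*b^4 + b^3 - 5*b^2 - b - 2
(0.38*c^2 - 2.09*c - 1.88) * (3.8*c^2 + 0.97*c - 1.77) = 1.444*c^4 - 7.5734*c^3 - 9.8439*c^2 + 1.8757*c + 3.3276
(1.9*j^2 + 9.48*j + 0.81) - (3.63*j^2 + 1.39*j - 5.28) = -1.73*j^2 + 8.09*j + 6.09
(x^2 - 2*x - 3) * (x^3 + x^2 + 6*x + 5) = x^5 - x^4 + x^3 - 10*x^2 - 28*x - 15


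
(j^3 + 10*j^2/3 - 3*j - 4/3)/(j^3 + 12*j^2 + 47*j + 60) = (3*j^2 - 2*j - 1)/(3*(j^2 + 8*j + 15))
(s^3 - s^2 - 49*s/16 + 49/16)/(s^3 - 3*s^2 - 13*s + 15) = (s^2 - 49/16)/(s^2 - 2*s - 15)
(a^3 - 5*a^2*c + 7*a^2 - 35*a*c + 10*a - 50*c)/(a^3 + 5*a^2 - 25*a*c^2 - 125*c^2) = (a + 2)/(a + 5*c)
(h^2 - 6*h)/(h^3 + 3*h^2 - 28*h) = (h - 6)/(h^2 + 3*h - 28)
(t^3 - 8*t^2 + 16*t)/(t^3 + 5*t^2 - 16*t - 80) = t*(t - 4)/(t^2 + 9*t + 20)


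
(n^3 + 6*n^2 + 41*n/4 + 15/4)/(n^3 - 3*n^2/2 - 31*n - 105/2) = (n + 1/2)/(n - 7)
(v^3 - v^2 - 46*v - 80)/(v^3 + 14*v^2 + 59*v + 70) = (v - 8)/(v + 7)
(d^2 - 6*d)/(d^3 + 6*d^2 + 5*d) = (d - 6)/(d^2 + 6*d + 5)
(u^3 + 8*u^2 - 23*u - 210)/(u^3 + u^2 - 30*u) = (u + 7)/u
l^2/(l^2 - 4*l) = l/(l - 4)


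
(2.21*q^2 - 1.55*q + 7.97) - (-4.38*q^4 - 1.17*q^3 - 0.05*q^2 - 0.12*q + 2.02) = 4.38*q^4 + 1.17*q^3 + 2.26*q^2 - 1.43*q + 5.95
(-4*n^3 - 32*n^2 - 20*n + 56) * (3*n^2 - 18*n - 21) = -12*n^5 - 24*n^4 + 600*n^3 + 1200*n^2 - 588*n - 1176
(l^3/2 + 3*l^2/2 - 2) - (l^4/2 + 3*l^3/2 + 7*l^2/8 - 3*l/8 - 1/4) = -l^4/2 - l^3 + 5*l^2/8 + 3*l/8 - 7/4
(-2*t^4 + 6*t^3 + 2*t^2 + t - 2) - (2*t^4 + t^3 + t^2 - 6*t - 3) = -4*t^4 + 5*t^3 + t^2 + 7*t + 1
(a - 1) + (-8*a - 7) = -7*a - 8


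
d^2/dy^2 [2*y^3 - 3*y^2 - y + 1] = 12*y - 6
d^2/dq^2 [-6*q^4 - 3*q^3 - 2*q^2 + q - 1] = -72*q^2 - 18*q - 4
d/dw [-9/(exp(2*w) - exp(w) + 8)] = (18*exp(w) - 9)*exp(w)/(exp(2*w) - exp(w) + 8)^2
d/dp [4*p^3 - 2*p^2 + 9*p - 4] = 12*p^2 - 4*p + 9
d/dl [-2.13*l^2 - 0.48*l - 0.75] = -4.26*l - 0.48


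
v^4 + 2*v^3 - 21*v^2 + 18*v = v*(v - 3)*(v - 1)*(v + 6)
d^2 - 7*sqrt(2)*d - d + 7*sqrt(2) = (d - 1)*(d - 7*sqrt(2))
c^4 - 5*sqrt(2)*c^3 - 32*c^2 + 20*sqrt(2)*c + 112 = (c - 2)*(c + 2)*(c - 7*sqrt(2))*(c + 2*sqrt(2))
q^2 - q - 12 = (q - 4)*(q + 3)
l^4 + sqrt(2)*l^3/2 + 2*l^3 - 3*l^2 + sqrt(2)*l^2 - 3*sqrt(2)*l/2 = l*(l - 1)*(l + 3)*(l + sqrt(2)/2)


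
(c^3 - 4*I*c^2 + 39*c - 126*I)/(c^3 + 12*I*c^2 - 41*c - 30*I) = (c^2 - 10*I*c - 21)/(c^2 + 6*I*c - 5)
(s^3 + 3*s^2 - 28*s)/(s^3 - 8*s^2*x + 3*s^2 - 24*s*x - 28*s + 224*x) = s/(s - 8*x)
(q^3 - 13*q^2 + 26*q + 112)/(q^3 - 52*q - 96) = (q - 7)/(q + 6)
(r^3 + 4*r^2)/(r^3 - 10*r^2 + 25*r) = r*(r + 4)/(r^2 - 10*r + 25)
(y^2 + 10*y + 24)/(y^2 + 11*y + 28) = (y + 6)/(y + 7)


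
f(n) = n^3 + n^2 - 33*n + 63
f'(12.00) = 423.00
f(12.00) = 1539.00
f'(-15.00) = 612.00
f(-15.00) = -2592.00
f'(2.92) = -1.58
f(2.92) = 0.06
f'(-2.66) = -17.09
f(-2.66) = 139.03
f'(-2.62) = -17.65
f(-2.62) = 138.34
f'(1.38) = -24.53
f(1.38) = 21.99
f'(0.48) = -31.35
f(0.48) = 47.50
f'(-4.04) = 7.88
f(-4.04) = 146.70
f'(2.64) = -6.81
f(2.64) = 1.25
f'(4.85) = 47.27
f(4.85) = 40.56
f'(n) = 3*n^2 + 2*n - 33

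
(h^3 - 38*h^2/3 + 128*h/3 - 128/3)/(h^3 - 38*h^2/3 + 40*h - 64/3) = (3*h^2 - 14*h + 16)/(3*h^2 - 14*h + 8)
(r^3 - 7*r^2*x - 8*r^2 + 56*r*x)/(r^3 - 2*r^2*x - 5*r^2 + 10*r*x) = (r^2 - 7*r*x - 8*r + 56*x)/(r^2 - 2*r*x - 5*r + 10*x)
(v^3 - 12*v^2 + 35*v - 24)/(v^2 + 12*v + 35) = (v^3 - 12*v^2 + 35*v - 24)/(v^2 + 12*v + 35)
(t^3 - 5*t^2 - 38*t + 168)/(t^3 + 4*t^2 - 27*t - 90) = (t^2 - 11*t + 28)/(t^2 - 2*t - 15)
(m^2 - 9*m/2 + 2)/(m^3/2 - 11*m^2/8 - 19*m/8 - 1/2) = 4*(2*m - 1)/(4*m^2 + 5*m + 1)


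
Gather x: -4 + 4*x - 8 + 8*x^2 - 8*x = 8*x^2 - 4*x - 12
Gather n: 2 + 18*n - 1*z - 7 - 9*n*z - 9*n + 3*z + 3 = n*(9 - 9*z) + 2*z - 2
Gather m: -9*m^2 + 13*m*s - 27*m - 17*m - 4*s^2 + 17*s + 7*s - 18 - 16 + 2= -9*m^2 + m*(13*s - 44) - 4*s^2 + 24*s - 32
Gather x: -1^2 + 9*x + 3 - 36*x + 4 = 6 - 27*x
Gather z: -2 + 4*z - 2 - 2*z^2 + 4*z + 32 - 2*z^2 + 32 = -4*z^2 + 8*z + 60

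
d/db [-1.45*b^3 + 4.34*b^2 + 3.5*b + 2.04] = -4.35*b^2 + 8.68*b + 3.5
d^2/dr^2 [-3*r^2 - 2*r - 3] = -6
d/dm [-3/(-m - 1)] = -3/(m + 1)^2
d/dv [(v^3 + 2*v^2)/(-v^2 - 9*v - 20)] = v*(-v^3 - 18*v^2 - 78*v - 80)/(v^4 + 18*v^3 + 121*v^2 + 360*v + 400)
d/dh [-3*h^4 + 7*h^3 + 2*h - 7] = -12*h^3 + 21*h^2 + 2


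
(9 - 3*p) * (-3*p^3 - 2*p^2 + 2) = 9*p^4 - 21*p^3 - 18*p^2 - 6*p + 18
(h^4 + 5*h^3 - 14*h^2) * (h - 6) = h^5 - h^4 - 44*h^3 + 84*h^2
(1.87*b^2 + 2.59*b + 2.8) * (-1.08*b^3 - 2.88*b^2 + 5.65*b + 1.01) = -2.0196*b^5 - 8.1828*b^4 + 0.0823000000000018*b^3 + 8.4582*b^2 + 18.4359*b + 2.828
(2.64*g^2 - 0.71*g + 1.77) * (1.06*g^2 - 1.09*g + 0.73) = 2.7984*g^4 - 3.6302*g^3 + 4.5773*g^2 - 2.4476*g + 1.2921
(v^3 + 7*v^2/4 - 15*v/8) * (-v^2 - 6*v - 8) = -v^5 - 31*v^4/4 - 133*v^3/8 - 11*v^2/4 + 15*v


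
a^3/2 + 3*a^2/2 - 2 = (a/2 + 1)*(a - 1)*(a + 2)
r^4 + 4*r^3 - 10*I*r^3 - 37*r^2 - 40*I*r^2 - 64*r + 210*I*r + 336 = (r - 3)*(r + 7)*(r - 8*I)*(r - 2*I)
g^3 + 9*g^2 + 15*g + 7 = (g + 1)^2*(g + 7)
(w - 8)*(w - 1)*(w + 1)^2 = w^4 - 7*w^3 - 9*w^2 + 7*w + 8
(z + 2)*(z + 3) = z^2 + 5*z + 6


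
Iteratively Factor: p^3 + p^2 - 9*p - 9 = (p + 3)*(p^2 - 2*p - 3) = (p - 3)*(p + 3)*(p + 1)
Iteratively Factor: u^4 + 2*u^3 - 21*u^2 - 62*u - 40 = (u + 2)*(u^3 - 21*u - 20) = (u - 5)*(u + 2)*(u^2 + 5*u + 4) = (u - 5)*(u + 1)*(u + 2)*(u + 4)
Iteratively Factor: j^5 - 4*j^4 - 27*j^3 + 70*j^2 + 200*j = (j + 2)*(j^4 - 6*j^3 - 15*j^2 + 100*j) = (j + 2)*(j + 4)*(j^3 - 10*j^2 + 25*j) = j*(j + 2)*(j + 4)*(j^2 - 10*j + 25) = j*(j - 5)*(j + 2)*(j + 4)*(j - 5)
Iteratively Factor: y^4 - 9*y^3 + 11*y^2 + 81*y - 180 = (y + 3)*(y^3 - 12*y^2 + 47*y - 60) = (y - 4)*(y + 3)*(y^2 - 8*y + 15) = (y - 4)*(y - 3)*(y + 3)*(y - 5)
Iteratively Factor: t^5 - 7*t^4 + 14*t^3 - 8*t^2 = (t)*(t^4 - 7*t^3 + 14*t^2 - 8*t) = t*(t - 4)*(t^3 - 3*t^2 + 2*t) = t*(t - 4)*(t - 2)*(t^2 - t) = t^2*(t - 4)*(t - 2)*(t - 1)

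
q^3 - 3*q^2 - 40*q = q*(q - 8)*(q + 5)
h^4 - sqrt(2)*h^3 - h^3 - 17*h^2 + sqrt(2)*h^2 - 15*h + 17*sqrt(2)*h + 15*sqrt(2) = (h - 5)*(h + 1)*(h + 3)*(h - sqrt(2))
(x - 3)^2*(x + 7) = x^3 + x^2 - 33*x + 63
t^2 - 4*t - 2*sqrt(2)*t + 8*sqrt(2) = (t - 4)*(t - 2*sqrt(2))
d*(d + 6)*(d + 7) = d^3 + 13*d^2 + 42*d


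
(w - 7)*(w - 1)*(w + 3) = w^3 - 5*w^2 - 17*w + 21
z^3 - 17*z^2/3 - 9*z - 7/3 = (z - 7)*(z + 1/3)*(z + 1)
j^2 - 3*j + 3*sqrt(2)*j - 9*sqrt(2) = (j - 3)*(j + 3*sqrt(2))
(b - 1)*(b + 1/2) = b^2 - b/2 - 1/2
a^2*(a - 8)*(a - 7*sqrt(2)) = a^4 - 7*sqrt(2)*a^3 - 8*a^3 + 56*sqrt(2)*a^2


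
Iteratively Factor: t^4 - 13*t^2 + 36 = (t + 3)*(t^3 - 3*t^2 - 4*t + 12) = (t - 2)*(t + 3)*(t^2 - t - 6) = (t - 2)*(t + 2)*(t + 3)*(t - 3)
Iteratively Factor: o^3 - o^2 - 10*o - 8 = (o + 2)*(o^2 - 3*o - 4) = (o + 1)*(o + 2)*(o - 4)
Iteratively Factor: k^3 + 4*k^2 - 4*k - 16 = (k - 2)*(k^2 + 6*k + 8) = (k - 2)*(k + 2)*(k + 4)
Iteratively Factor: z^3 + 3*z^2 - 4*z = (z)*(z^2 + 3*z - 4) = z*(z - 1)*(z + 4)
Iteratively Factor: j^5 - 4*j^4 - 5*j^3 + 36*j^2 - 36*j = (j + 3)*(j^4 - 7*j^3 + 16*j^2 - 12*j) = j*(j + 3)*(j^3 - 7*j^2 + 16*j - 12) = j*(j - 2)*(j + 3)*(j^2 - 5*j + 6) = j*(j - 3)*(j - 2)*(j + 3)*(j - 2)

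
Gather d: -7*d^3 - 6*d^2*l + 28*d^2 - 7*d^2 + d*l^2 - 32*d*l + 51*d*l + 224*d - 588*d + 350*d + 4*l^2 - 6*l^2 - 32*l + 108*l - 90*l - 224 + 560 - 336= -7*d^3 + d^2*(21 - 6*l) + d*(l^2 + 19*l - 14) - 2*l^2 - 14*l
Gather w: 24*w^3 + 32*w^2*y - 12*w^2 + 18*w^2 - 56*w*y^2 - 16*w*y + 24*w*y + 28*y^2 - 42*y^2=24*w^3 + w^2*(32*y + 6) + w*(-56*y^2 + 8*y) - 14*y^2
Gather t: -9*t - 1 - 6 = -9*t - 7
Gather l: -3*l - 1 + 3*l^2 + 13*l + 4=3*l^2 + 10*l + 3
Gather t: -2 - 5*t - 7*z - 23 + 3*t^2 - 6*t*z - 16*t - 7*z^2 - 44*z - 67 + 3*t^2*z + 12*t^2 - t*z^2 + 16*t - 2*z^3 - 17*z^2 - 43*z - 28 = t^2*(3*z + 15) + t*(-z^2 - 6*z - 5) - 2*z^3 - 24*z^2 - 94*z - 120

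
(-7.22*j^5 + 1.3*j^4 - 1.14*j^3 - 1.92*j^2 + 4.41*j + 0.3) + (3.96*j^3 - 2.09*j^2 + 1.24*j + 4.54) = -7.22*j^5 + 1.3*j^4 + 2.82*j^3 - 4.01*j^2 + 5.65*j + 4.84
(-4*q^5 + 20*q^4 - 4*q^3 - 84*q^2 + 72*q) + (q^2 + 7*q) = -4*q^5 + 20*q^4 - 4*q^3 - 83*q^2 + 79*q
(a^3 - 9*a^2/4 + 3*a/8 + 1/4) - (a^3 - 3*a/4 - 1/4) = -9*a^2/4 + 9*a/8 + 1/2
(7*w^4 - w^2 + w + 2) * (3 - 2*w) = -14*w^5 + 21*w^4 + 2*w^3 - 5*w^2 - w + 6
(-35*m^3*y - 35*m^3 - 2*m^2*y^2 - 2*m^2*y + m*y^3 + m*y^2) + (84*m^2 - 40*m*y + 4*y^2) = -35*m^3*y - 35*m^3 - 2*m^2*y^2 - 2*m^2*y + 84*m^2 + m*y^3 + m*y^2 - 40*m*y + 4*y^2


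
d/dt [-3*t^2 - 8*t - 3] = -6*t - 8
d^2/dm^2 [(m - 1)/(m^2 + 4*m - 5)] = 2/(m^3 + 15*m^2 + 75*m + 125)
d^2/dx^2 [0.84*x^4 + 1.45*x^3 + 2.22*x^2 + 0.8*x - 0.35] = 10.08*x^2 + 8.7*x + 4.44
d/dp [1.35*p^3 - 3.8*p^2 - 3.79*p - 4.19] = 4.05*p^2 - 7.6*p - 3.79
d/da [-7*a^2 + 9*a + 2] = 9 - 14*a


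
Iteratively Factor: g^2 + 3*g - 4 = (g - 1)*(g + 4)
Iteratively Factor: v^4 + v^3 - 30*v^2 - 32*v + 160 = (v + 4)*(v^3 - 3*v^2 - 18*v + 40) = (v - 5)*(v + 4)*(v^2 + 2*v - 8) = (v - 5)*(v + 4)^2*(v - 2)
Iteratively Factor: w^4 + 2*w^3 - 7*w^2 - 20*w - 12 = (w - 3)*(w^3 + 5*w^2 + 8*w + 4) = (w - 3)*(w + 2)*(w^2 + 3*w + 2) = (w - 3)*(w + 2)^2*(w + 1)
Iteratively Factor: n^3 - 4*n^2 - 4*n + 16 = (n - 4)*(n^2 - 4) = (n - 4)*(n - 2)*(n + 2)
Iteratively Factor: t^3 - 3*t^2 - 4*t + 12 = (t - 2)*(t^2 - t - 6) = (t - 3)*(t - 2)*(t + 2)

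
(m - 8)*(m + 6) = m^2 - 2*m - 48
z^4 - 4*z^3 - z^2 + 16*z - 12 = (z - 3)*(z - 2)*(z - 1)*(z + 2)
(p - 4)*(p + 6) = p^2 + 2*p - 24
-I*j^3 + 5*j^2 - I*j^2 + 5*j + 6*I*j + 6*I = (j + 2*I)*(j + 3*I)*(-I*j - I)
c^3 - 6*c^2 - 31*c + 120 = (c - 8)*(c - 3)*(c + 5)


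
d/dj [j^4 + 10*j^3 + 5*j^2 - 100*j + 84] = 4*j^3 + 30*j^2 + 10*j - 100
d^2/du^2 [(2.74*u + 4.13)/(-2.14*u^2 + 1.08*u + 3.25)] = ((2.74*u + 4.13)*(4.28*u - 1.08)*(8.56*u - 2.16) + (35.1816*u + 11.758)*(-2.14*u^2 + 1.08*u + 3.25))/(-2.14*u^2 + 1.08*u + 3.25)^3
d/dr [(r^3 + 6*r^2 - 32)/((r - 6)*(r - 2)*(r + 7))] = (-7*r^2 - 116*r - 352)/(r^4 + 2*r^3 - 83*r^2 - 84*r + 1764)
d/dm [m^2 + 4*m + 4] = 2*m + 4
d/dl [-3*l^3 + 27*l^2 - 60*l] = -9*l^2 + 54*l - 60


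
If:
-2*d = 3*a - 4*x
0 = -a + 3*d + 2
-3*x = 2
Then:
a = -4/11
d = -26/33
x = -2/3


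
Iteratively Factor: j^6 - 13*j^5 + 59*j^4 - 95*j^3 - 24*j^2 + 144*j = (j - 3)*(j^5 - 10*j^4 + 29*j^3 - 8*j^2 - 48*j) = (j - 4)*(j - 3)*(j^4 - 6*j^3 + 5*j^2 + 12*j) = (j - 4)*(j - 3)^2*(j^3 - 3*j^2 - 4*j) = j*(j - 4)*(j - 3)^2*(j^2 - 3*j - 4) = j*(j - 4)^2*(j - 3)^2*(j + 1)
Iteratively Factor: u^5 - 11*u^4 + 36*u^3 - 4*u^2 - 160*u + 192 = (u - 4)*(u^4 - 7*u^3 + 8*u^2 + 28*u - 48) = (u - 4)*(u - 2)*(u^3 - 5*u^2 - 2*u + 24) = (u - 4)*(u - 2)*(u + 2)*(u^2 - 7*u + 12) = (u - 4)^2*(u - 2)*(u + 2)*(u - 3)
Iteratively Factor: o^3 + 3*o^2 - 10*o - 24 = (o + 4)*(o^2 - o - 6) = (o + 2)*(o + 4)*(o - 3)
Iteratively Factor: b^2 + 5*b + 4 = (b + 1)*(b + 4)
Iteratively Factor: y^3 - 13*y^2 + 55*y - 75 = (y - 5)*(y^2 - 8*y + 15) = (y - 5)*(y - 3)*(y - 5)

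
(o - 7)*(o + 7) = o^2 - 49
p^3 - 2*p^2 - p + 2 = (p - 2)*(p - 1)*(p + 1)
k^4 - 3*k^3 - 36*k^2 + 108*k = k*(k - 6)*(k - 3)*(k + 6)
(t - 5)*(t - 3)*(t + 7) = t^3 - t^2 - 41*t + 105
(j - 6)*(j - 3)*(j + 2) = j^3 - 7*j^2 + 36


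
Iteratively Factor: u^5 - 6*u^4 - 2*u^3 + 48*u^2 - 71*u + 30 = (u + 3)*(u^4 - 9*u^3 + 25*u^2 - 27*u + 10) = (u - 1)*(u + 3)*(u^3 - 8*u^2 + 17*u - 10) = (u - 2)*(u - 1)*(u + 3)*(u^2 - 6*u + 5) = (u - 5)*(u - 2)*(u - 1)*(u + 3)*(u - 1)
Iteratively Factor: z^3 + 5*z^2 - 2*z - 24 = (z - 2)*(z^2 + 7*z + 12) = (z - 2)*(z + 4)*(z + 3)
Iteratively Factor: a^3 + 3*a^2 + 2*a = (a + 1)*(a^2 + 2*a) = (a + 1)*(a + 2)*(a)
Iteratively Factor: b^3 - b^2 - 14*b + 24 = (b + 4)*(b^2 - 5*b + 6) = (b - 2)*(b + 4)*(b - 3)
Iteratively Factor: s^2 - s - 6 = (s + 2)*(s - 3)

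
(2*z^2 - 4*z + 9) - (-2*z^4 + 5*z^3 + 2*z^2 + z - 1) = 2*z^4 - 5*z^3 - 5*z + 10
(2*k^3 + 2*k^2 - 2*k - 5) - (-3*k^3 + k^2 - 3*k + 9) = 5*k^3 + k^2 + k - 14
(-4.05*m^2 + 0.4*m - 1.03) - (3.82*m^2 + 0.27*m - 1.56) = -7.87*m^2 + 0.13*m + 0.53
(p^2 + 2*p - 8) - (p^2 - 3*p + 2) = 5*p - 10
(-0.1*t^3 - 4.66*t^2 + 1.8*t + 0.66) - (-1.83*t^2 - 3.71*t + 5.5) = -0.1*t^3 - 2.83*t^2 + 5.51*t - 4.84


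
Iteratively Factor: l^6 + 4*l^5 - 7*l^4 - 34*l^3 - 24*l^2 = (l)*(l^5 + 4*l^4 - 7*l^3 - 34*l^2 - 24*l) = l*(l + 4)*(l^4 - 7*l^2 - 6*l) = l*(l + 2)*(l + 4)*(l^3 - 2*l^2 - 3*l) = l*(l - 3)*(l + 2)*(l + 4)*(l^2 + l) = l*(l - 3)*(l + 1)*(l + 2)*(l + 4)*(l)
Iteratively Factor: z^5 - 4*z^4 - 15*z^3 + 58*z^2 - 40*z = (z - 1)*(z^4 - 3*z^3 - 18*z^2 + 40*z) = z*(z - 1)*(z^3 - 3*z^2 - 18*z + 40) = z*(z - 5)*(z - 1)*(z^2 + 2*z - 8) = z*(z - 5)*(z - 1)*(z + 4)*(z - 2)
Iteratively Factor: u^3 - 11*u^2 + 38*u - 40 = (u - 4)*(u^2 - 7*u + 10) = (u - 4)*(u - 2)*(u - 5)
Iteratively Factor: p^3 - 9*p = (p - 3)*(p^2 + 3*p) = p*(p - 3)*(p + 3)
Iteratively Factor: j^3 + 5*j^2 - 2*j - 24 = (j - 2)*(j^2 + 7*j + 12) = (j - 2)*(j + 4)*(j + 3)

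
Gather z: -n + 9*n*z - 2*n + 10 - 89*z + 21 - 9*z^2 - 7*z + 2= -3*n - 9*z^2 + z*(9*n - 96) + 33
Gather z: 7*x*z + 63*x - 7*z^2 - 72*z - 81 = 63*x - 7*z^2 + z*(7*x - 72) - 81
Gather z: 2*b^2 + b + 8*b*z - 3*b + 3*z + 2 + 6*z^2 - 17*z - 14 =2*b^2 - 2*b + 6*z^2 + z*(8*b - 14) - 12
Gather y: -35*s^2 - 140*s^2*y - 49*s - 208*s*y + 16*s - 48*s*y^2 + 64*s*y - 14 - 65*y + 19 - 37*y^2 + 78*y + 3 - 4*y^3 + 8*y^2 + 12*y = -35*s^2 - 33*s - 4*y^3 + y^2*(-48*s - 29) + y*(-140*s^2 - 144*s + 25) + 8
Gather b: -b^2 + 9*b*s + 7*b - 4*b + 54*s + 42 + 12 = -b^2 + b*(9*s + 3) + 54*s + 54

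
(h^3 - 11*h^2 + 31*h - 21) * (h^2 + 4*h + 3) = h^5 - 7*h^4 - 10*h^3 + 70*h^2 + 9*h - 63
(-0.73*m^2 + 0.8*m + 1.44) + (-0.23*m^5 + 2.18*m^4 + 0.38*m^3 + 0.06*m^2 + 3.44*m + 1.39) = -0.23*m^5 + 2.18*m^4 + 0.38*m^3 - 0.67*m^2 + 4.24*m + 2.83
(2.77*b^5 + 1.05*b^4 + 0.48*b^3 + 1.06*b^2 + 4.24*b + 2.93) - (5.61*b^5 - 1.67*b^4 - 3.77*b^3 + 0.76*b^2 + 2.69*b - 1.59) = -2.84*b^5 + 2.72*b^4 + 4.25*b^3 + 0.3*b^2 + 1.55*b + 4.52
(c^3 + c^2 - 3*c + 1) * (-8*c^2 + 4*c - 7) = -8*c^5 - 4*c^4 + 21*c^3 - 27*c^2 + 25*c - 7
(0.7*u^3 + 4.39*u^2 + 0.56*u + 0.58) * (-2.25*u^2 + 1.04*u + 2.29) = -1.575*u^5 - 9.1495*u^4 + 4.9086*u^3 + 9.3305*u^2 + 1.8856*u + 1.3282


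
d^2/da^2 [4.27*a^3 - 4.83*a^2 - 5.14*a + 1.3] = 25.62*a - 9.66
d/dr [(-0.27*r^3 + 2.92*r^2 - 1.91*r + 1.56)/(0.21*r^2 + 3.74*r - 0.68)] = (-0.0567*r^4 - 2.0196*r^3 + 11.8727*r^2 - 4.6264*r - 4.5356)/(0.0441*r^4 + 1.5708*r^3 + 13.702*r^2 - 5.0864*r + 0.4624)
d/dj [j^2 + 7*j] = 2*j + 7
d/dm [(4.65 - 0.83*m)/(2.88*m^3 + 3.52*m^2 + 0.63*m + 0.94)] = (4.7808*m^3 - 37.2544*m^2 - 32.736*m - 3.7097)/(8.2944*m^6 + 20.2752*m^5 + 16.0192*m^4 + 9.8496*m^3 + 7.0145*m^2 + 1.1844*m + 0.8836)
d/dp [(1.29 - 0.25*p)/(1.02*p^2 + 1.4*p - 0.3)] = (0.255*p^2 - 2.6316*p - 1.731)/(1.0404*p^4 + 2.856*p^3 + 1.348*p^2 - 0.84*p + 0.09)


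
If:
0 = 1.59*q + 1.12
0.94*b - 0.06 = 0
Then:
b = 0.06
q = -0.70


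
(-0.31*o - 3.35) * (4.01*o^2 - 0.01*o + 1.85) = -1.2431*o^3 - 13.4304*o^2 - 0.54*o - 6.1975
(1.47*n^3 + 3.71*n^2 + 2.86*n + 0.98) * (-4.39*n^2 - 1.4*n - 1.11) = -6.4533*n^5 - 18.3449*n^4 - 19.3811*n^3 - 12.4243*n^2 - 4.5466*n - 1.0878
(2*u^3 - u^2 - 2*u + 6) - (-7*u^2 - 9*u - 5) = 2*u^3 + 6*u^2 + 7*u + 11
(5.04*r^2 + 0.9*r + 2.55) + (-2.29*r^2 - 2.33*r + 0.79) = 2.75*r^2 - 1.43*r + 3.34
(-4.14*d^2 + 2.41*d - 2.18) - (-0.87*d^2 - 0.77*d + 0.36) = -3.27*d^2 + 3.18*d - 2.54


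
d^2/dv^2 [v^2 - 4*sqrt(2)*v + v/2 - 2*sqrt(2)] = 2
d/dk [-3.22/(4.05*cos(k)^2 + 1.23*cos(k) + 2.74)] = -(26.082*cos(k) + 3.9606)*sin(k)/(4.05*cos(k)^2 + 1.23*cos(k) + 2.74)^2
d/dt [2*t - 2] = 2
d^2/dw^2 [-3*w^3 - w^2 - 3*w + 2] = -18*w - 2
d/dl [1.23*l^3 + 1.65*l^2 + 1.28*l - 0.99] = 3.69*l^2 + 3.3*l + 1.28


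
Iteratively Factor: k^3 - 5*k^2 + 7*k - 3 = (k - 1)*(k^2 - 4*k + 3) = (k - 1)^2*(k - 3)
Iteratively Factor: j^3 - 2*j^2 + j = (j - 1)*(j^2 - j) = j*(j - 1)*(j - 1)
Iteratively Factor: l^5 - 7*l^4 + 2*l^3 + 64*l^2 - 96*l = (l + 3)*(l^4 - 10*l^3 + 32*l^2 - 32*l) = (l - 4)*(l + 3)*(l^3 - 6*l^2 + 8*l) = l*(l - 4)*(l + 3)*(l^2 - 6*l + 8) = l*(l - 4)*(l - 2)*(l + 3)*(l - 4)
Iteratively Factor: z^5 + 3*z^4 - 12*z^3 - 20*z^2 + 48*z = (z + 4)*(z^4 - z^3 - 8*z^2 + 12*z) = (z - 2)*(z + 4)*(z^3 + z^2 - 6*z) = (z - 2)*(z + 3)*(z + 4)*(z^2 - 2*z) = z*(z - 2)*(z + 3)*(z + 4)*(z - 2)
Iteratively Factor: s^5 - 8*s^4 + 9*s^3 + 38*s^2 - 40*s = (s + 2)*(s^4 - 10*s^3 + 29*s^2 - 20*s) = s*(s + 2)*(s^3 - 10*s^2 + 29*s - 20) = s*(s - 5)*(s + 2)*(s^2 - 5*s + 4) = s*(s - 5)*(s - 1)*(s + 2)*(s - 4)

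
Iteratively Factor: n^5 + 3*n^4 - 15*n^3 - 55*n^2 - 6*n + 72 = (n - 4)*(n^4 + 7*n^3 + 13*n^2 - 3*n - 18) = (n - 4)*(n + 3)*(n^3 + 4*n^2 + n - 6) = (n - 4)*(n + 2)*(n + 3)*(n^2 + 2*n - 3) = (n - 4)*(n + 2)*(n + 3)^2*(n - 1)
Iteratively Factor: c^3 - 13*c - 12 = (c + 3)*(c^2 - 3*c - 4) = (c + 1)*(c + 3)*(c - 4)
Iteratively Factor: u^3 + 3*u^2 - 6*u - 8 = (u - 2)*(u^2 + 5*u + 4) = (u - 2)*(u + 4)*(u + 1)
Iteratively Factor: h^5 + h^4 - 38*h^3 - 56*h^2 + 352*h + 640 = (h + 4)*(h^4 - 3*h^3 - 26*h^2 + 48*h + 160) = (h + 2)*(h + 4)*(h^3 - 5*h^2 - 16*h + 80) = (h - 5)*(h + 2)*(h + 4)*(h^2 - 16) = (h - 5)*(h + 2)*(h + 4)^2*(h - 4)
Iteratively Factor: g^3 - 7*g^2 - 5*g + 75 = (g - 5)*(g^2 - 2*g - 15) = (g - 5)*(g + 3)*(g - 5)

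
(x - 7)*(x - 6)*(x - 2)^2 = x^4 - 17*x^3 + 98*x^2 - 220*x + 168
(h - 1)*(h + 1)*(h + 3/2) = h^3 + 3*h^2/2 - h - 3/2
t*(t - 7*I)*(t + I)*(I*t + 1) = I*t^4 + 7*t^3 + I*t^2 + 7*t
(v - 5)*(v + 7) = v^2 + 2*v - 35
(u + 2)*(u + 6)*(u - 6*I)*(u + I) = u^4 + 8*u^3 - 5*I*u^3 + 18*u^2 - 40*I*u^2 + 48*u - 60*I*u + 72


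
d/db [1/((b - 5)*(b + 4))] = (1 - 2*b)/(b^4 - 2*b^3 - 39*b^2 + 40*b + 400)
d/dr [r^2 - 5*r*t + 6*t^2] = 2*r - 5*t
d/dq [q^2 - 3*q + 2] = 2*q - 3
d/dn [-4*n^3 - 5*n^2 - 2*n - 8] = -12*n^2 - 10*n - 2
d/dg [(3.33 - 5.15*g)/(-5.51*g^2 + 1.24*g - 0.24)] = (-28.3765*g^2 + 36.6966*g - 2.8932)/(30.3601*g^4 - 13.6648*g^3 + 4.1824*g^2 - 0.5952*g + 0.0576)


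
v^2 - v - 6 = (v - 3)*(v + 2)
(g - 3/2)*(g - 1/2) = g^2 - 2*g + 3/4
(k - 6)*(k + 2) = k^2 - 4*k - 12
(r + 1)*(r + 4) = r^2 + 5*r + 4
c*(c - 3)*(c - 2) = c^3 - 5*c^2 + 6*c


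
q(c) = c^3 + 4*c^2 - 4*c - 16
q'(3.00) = 47.00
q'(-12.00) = 332.00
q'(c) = 3*c^2 + 8*c - 4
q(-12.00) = -1120.00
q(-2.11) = 0.85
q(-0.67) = -11.83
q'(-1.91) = -8.34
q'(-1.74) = -8.84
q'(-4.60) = 22.68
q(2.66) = 20.48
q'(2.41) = 32.70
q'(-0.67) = -8.01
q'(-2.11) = -7.52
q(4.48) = 136.28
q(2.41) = 11.59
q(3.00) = 35.00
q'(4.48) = 92.05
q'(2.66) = 38.51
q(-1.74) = -2.20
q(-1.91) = -0.74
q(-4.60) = -10.30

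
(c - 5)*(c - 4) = c^2 - 9*c + 20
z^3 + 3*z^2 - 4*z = z*(z - 1)*(z + 4)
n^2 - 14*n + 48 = (n - 8)*(n - 6)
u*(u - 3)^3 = u^4 - 9*u^3 + 27*u^2 - 27*u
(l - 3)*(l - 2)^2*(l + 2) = l^4 - 5*l^3 + 2*l^2 + 20*l - 24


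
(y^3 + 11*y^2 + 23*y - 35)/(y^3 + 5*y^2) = 1 + 6/y - 7/y^2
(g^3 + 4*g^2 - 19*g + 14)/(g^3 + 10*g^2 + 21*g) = (g^2 - 3*g + 2)/(g*(g + 3))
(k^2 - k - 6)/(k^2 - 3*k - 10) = (k - 3)/(k - 5)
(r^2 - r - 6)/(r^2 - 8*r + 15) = (r + 2)/(r - 5)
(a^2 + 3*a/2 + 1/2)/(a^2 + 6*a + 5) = (a + 1/2)/(a + 5)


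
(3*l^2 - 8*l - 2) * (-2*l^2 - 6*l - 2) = -6*l^4 - 2*l^3 + 46*l^2 + 28*l + 4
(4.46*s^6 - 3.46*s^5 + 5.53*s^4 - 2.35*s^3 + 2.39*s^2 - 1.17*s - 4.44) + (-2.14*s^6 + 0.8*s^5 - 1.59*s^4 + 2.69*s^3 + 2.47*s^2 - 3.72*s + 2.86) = 2.32*s^6 - 2.66*s^5 + 3.94*s^4 + 0.34*s^3 + 4.86*s^2 - 4.89*s - 1.58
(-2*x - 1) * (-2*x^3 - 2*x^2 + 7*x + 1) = 4*x^4 + 6*x^3 - 12*x^2 - 9*x - 1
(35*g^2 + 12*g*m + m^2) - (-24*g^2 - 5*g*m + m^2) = 59*g^2 + 17*g*m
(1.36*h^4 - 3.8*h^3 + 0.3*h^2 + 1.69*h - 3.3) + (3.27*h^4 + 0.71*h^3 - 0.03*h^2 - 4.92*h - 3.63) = 4.63*h^4 - 3.09*h^3 + 0.27*h^2 - 3.23*h - 6.93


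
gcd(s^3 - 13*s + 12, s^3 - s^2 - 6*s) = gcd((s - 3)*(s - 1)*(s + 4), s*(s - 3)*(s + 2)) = s - 3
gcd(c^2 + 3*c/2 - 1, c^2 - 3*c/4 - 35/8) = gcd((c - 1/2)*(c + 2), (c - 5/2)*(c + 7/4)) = 1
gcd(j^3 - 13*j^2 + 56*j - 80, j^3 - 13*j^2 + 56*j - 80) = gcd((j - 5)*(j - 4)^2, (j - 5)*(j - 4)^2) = j^3 - 13*j^2 + 56*j - 80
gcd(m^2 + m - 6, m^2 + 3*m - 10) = m - 2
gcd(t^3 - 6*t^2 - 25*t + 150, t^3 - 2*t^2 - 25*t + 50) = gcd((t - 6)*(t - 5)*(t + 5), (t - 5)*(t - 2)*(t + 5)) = t^2 - 25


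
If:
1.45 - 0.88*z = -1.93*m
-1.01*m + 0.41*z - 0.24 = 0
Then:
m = 3.93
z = 10.27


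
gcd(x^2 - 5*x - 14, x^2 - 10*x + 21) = x - 7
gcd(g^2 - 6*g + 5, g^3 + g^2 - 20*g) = 1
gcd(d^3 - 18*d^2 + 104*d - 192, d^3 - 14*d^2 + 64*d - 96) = d^2 - 10*d + 24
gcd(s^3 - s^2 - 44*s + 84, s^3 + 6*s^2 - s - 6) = 1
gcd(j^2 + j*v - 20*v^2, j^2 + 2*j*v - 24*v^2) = -j + 4*v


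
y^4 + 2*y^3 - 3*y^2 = y^2*(y - 1)*(y + 3)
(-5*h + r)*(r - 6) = -5*h*r + 30*h + r^2 - 6*r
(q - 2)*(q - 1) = q^2 - 3*q + 2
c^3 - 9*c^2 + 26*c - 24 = (c - 4)*(c - 3)*(c - 2)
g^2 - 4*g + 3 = (g - 3)*(g - 1)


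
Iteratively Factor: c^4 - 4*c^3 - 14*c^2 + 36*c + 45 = (c - 3)*(c^3 - c^2 - 17*c - 15) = (c - 3)*(c + 1)*(c^2 - 2*c - 15) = (c - 3)*(c + 1)*(c + 3)*(c - 5)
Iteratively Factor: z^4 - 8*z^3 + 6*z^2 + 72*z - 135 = (z + 3)*(z^3 - 11*z^2 + 39*z - 45) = (z - 3)*(z + 3)*(z^2 - 8*z + 15) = (z - 5)*(z - 3)*(z + 3)*(z - 3)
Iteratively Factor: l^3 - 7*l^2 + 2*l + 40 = (l - 5)*(l^2 - 2*l - 8) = (l - 5)*(l - 4)*(l + 2)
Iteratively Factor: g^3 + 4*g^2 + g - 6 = (g + 3)*(g^2 + g - 2) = (g + 2)*(g + 3)*(g - 1)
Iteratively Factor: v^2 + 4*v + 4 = (v + 2)*(v + 2)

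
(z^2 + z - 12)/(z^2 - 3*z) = (z + 4)/z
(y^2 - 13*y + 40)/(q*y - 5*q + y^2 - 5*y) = (y - 8)/(q + y)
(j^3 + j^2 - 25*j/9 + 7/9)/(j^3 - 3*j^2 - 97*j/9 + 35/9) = (j - 1)/(j - 5)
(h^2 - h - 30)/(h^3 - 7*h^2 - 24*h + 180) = 1/(h - 6)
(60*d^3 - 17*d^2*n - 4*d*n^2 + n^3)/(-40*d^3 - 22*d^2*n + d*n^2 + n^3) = (-3*d + n)/(2*d + n)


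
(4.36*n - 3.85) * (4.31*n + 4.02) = 18.7916*n^2 + 0.933700000000002*n - 15.477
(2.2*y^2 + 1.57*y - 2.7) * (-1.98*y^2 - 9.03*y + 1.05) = -4.356*y^4 - 22.9746*y^3 - 6.5211*y^2 + 26.0295*y - 2.835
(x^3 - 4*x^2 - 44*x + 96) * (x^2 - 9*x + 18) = x^5 - 13*x^4 + 10*x^3 + 420*x^2 - 1656*x + 1728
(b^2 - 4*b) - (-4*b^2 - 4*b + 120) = 5*b^2 - 120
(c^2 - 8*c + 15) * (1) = c^2 - 8*c + 15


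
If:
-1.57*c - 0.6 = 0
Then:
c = -0.38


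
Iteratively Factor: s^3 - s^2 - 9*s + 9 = (s - 1)*(s^2 - 9) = (s - 3)*(s - 1)*(s + 3)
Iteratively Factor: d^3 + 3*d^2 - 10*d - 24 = (d + 4)*(d^2 - d - 6) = (d + 2)*(d + 4)*(d - 3)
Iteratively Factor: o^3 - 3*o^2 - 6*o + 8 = (o - 4)*(o^2 + o - 2) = (o - 4)*(o + 2)*(o - 1)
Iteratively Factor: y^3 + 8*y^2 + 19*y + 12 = (y + 4)*(y^2 + 4*y + 3) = (y + 1)*(y + 4)*(y + 3)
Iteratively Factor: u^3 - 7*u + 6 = (u + 3)*(u^2 - 3*u + 2) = (u - 2)*(u + 3)*(u - 1)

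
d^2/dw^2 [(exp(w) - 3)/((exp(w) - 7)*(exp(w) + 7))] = (exp(4*w) - 12*exp(3*w) + 294*exp(2*w) - 588*exp(w) + 2401)*exp(w)/(exp(6*w) - 147*exp(4*w) + 7203*exp(2*w) - 117649)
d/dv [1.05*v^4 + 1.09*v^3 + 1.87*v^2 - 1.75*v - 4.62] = 4.2*v^3 + 3.27*v^2 + 3.74*v - 1.75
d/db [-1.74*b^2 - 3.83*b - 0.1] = -3.48*b - 3.83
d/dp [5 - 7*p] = -7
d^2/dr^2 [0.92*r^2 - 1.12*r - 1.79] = 1.84000000000000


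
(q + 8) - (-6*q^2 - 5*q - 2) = 6*q^2 + 6*q + 10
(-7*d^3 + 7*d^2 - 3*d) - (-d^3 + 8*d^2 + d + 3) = -6*d^3 - d^2 - 4*d - 3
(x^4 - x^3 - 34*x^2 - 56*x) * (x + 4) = x^5 + 3*x^4 - 38*x^3 - 192*x^2 - 224*x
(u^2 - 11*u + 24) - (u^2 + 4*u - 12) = 36 - 15*u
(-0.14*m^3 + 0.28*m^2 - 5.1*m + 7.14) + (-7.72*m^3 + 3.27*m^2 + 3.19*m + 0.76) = -7.86*m^3 + 3.55*m^2 - 1.91*m + 7.9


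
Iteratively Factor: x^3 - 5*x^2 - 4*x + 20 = (x + 2)*(x^2 - 7*x + 10) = (x - 5)*(x + 2)*(x - 2)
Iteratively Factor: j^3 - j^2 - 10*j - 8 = (j + 2)*(j^2 - 3*j - 4) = (j - 4)*(j + 2)*(j + 1)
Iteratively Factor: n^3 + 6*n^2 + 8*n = (n)*(n^2 + 6*n + 8) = n*(n + 2)*(n + 4)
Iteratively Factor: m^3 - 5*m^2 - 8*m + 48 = (m - 4)*(m^2 - m - 12) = (m - 4)^2*(m + 3)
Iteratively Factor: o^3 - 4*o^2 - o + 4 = (o - 4)*(o^2 - 1) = (o - 4)*(o + 1)*(o - 1)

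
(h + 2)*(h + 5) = h^2 + 7*h + 10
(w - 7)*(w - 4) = w^2 - 11*w + 28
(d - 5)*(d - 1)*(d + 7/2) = d^3 - 5*d^2/2 - 16*d + 35/2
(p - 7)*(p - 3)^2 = p^3 - 13*p^2 + 51*p - 63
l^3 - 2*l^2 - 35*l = l*(l - 7)*(l + 5)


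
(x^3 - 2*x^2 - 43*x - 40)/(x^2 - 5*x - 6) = (x^2 - 3*x - 40)/(x - 6)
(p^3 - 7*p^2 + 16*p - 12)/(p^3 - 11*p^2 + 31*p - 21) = (p^2 - 4*p + 4)/(p^2 - 8*p + 7)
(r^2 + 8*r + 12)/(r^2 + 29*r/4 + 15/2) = 4*(r + 2)/(4*r + 5)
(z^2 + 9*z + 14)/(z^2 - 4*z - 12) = (z + 7)/(z - 6)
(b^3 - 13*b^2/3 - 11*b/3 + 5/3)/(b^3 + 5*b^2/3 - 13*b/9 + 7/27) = 9*(b^2 - 4*b - 5)/(9*b^2 + 18*b - 7)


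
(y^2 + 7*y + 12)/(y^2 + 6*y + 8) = (y + 3)/(y + 2)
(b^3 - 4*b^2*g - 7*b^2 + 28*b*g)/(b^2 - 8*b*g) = (b^2 - 4*b*g - 7*b + 28*g)/(b - 8*g)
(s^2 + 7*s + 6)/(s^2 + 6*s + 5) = (s + 6)/(s + 5)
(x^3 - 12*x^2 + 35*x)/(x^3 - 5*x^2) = (x - 7)/x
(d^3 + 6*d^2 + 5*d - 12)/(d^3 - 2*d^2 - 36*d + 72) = (d^3 + 6*d^2 + 5*d - 12)/(d^3 - 2*d^2 - 36*d + 72)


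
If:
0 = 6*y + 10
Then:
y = -5/3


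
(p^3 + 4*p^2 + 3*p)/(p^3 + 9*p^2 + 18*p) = (p + 1)/(p + 6)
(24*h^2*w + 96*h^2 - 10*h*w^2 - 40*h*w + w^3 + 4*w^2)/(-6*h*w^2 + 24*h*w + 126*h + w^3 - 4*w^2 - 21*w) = (-4*h*w - 16*h + w^2 + 4*w)/(w^2 - 4*w - 21)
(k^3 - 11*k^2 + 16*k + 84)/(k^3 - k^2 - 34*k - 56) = (k - 6)/(k + 4)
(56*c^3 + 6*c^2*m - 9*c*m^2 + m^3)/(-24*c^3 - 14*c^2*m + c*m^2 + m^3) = (-7*c + m)/(3*c + m)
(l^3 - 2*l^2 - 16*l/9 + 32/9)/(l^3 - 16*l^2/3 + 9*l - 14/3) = (9*l^2 - 16)/(3*(3*l^2 - 10*l + 7))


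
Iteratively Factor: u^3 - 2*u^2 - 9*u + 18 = (u + 3)*(u^2 - 5*u + 6) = (u - 3)*(u + 3)*(u - 2)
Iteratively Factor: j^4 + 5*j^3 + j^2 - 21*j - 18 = (j - 2)*(j^3 + 7*j^2 + 15*j + 9) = (j - 2)*(j + 3)*(j^2 + 4*j + 3) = (j - 2)*(j + 1)*(j + 3)*(j + 3)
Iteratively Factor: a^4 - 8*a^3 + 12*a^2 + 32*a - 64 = (a - 4)*(a^3 - 4*a^2 - 4*a + 16) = (a - 4)^2*(a^2 - 4) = (a - 4)^2*(a + 2)*(a - 2)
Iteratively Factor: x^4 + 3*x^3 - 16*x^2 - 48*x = (x - 4)*(x^3 + 7*x^2 + 12*x) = (x - 4)*(x + 3)*(x^2 + 4*x) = x*(x - 4)*(x + 3)*(x + 4)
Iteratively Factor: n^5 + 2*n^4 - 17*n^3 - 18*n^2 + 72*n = (n + 3)*(n^4 - n^3 - 14*n^2 + 24*n) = (n + 3)*(n + 4)*(n^3 - 5*n^2 + 6*n) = (n - 2)*(n + 3)*(n + 4)*(n^2 - 3*n) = (n - 3)*(n - 2)*(n + 3)*(n + 4)*(n)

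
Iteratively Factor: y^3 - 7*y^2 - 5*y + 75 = (y + 3)*(y^2 - 10*y + 25) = (y - 5)*(y + 3)*(y - 5)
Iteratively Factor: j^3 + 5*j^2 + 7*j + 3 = (j + 1)*(j^2 + 4*j + 3) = (j + 1)*(j + 3)*(j + 1)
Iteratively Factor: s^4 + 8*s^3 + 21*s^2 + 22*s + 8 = (s + 1)*(s^3 + 7*s^2 + 14*s + 8) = (s + 1)^2*(s^2 + 6*s + 8) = (s + 1)^2*(s + 2)*(s + 4)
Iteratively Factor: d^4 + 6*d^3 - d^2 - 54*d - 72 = (d + 3)*(d^3 + 3*d^2 - 10*d - 24) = (d + 3)*(d + 4)*(d^2 - d - 6) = (d - 3)*(d + 3)*(d + 4)*(d + 2)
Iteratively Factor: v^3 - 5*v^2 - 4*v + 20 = (v - 5)*(v^2 - 4) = (v - 5)*(v + 2)*(v - 2)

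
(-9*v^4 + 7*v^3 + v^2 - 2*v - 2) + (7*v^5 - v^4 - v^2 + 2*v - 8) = 7*v^5 - 10*v^4 + 7*v^3 - 10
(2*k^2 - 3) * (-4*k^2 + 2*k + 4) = -8*k^4 + 4*k^3 + 20*k^2 - 6*k - 12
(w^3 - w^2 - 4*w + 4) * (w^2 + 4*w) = w^5 + 3*w^4 - 8*w^3 - 12*w^2 + 16*w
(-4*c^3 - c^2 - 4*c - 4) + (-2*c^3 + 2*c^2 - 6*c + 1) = -6*c^3 + c^2 - 10*c - 3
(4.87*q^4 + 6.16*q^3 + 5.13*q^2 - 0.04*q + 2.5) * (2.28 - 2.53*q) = -12.3211*q^5 - 4.4812*q^4 + 1.0659*q^3 + 11.7976*q^2 - 6.4162*q + 5.7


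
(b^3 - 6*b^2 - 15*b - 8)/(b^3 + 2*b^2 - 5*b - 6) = (b^2 - 7*b - 8)/(b^2 + b - 6)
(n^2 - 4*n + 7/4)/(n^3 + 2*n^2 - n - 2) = (n^2 - 4*n + 7/4)/(n^3 + 2*n^2 - n - 2)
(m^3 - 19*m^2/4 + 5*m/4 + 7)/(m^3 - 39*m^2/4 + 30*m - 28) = (m + 1)/(m - 4)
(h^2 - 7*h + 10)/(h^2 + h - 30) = (h - 2)/(h + 6)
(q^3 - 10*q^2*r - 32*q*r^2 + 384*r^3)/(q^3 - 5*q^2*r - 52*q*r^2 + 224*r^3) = (q^2 - 2*q*r - 48*r^2)/(q^2 + 3*q*r - 28*r^2)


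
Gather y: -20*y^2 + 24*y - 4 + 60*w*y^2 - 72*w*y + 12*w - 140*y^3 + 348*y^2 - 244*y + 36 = 12*w - 140*y^3 + y^2*(60*w + 328) + y*(-72*w - 220) + 32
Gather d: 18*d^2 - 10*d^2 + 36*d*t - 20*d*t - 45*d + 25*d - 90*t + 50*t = 8*d^2 + d*(16*t - 20) - 40*t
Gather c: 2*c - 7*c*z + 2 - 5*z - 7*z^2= c*(2 - 7*z) - 7*z^2 - 5*z + 2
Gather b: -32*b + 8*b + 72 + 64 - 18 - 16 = 102 - 24*b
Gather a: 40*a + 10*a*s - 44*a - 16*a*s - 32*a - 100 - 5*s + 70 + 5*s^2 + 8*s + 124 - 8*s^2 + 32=a*(-6*s - 36) - 3*s^2 + 3*s + 126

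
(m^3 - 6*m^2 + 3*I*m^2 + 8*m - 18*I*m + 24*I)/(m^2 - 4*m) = m - 2 + 3*I - 6*I/m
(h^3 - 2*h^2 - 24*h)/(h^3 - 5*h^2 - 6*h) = (h + 4)/(h + 1)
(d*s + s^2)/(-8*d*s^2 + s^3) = (d + s)/(s*(-8*d + s))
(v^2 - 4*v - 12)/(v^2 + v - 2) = (v - 6)/(v - 1)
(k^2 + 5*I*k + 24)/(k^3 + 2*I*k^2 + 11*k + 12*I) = (k + 8*I)/(k^2 + 5*I*k - 4)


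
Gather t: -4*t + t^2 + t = t^2 - 3*t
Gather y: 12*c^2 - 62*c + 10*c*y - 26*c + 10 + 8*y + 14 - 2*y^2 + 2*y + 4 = 12*c^2 - 88*c - 2*y^2 + y*(10*c + 10) + 28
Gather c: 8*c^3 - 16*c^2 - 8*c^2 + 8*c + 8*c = 8*c^3 - 24*c^2 + 16*c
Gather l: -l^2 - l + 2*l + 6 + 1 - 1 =-l^2 + l + 6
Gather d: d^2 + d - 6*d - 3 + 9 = d^2 - 5*d + 6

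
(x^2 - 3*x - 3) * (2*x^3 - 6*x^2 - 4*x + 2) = 2*x^5 - 12*x^4 + 8*x^3 + 32*x^2 + 6*x - 6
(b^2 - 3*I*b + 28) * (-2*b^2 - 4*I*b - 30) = -2*b^4 + 2*I*b^3 - 98*b^2 - 22*I*b - 840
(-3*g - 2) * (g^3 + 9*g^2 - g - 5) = -3*g^4 - 29*g^3 - 15*g^2 + 17*g + 10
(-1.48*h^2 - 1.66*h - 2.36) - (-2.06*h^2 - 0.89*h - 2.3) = 0.58*h^2 - 0.77*h - 0.0600000000000001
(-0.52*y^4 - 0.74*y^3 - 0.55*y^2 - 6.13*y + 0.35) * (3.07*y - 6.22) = -1.5964*y^5 + 0.9626*y^4 + 2.9143*y^3 - 15.3981*y^2 + 39.2031*y - 2.177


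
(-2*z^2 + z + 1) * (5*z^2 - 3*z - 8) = -10*z^4 + 11*z^3 + 18*z^2 - 11*z - 8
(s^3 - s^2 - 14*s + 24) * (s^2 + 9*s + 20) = s^5 + 8*s^4 - 3*s^3 - 122*s^2 - 64*s + 480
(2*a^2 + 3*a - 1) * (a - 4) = 2*a^3 - 5*a^2 - 13*a + 4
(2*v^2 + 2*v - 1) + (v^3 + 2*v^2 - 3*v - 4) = v^3 + 4*v^2 - v - 5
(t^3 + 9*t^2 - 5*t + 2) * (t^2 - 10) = t^5 + 9*t^4 - 15*t^3 - 88*t^2 + 50*t - 20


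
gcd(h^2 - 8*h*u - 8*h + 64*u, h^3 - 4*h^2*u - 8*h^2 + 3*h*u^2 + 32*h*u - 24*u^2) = h - 8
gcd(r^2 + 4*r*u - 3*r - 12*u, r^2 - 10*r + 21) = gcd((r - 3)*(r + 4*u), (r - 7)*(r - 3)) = r - 3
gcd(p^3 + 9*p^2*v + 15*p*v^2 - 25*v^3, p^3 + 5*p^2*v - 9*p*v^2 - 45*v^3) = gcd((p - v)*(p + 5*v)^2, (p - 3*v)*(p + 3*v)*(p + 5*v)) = p + 5*v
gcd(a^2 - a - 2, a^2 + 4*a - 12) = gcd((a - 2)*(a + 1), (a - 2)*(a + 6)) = a - 2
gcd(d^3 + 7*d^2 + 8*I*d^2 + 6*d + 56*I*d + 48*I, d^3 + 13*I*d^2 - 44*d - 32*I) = d + 8*I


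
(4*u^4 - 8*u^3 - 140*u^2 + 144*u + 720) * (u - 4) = 4*u^5 - 24*u^4 - 108*u^3 + 704*u^2 + 144*u - 2880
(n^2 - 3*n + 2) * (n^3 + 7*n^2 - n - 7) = n^5 + 4*n^4 - 20*n^3 + 10*n^2 + 19*n - 14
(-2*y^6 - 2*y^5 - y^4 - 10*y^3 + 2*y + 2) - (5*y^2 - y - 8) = -2*y^6 - 2*y^5 - y^4 - 10*y^3 - 5*y^2 + 3*y + 10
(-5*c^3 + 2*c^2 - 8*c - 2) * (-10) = 50*c^3 - 20*c^2 + 80*c + 20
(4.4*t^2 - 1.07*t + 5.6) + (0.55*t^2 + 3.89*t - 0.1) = 4.95*t^2 + 2.82*t + 5.5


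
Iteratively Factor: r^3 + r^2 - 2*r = (r + 2)*(r^2 - r) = r*(r + 2)*(r - 1)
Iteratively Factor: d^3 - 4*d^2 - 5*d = (d - 5)*(d^2 + d) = (d - 5)*(d + 1)*(d)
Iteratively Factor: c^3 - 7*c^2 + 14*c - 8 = (c - 2)*(c^2 - 5*c + 4) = (c - 4)*(c - 2)*(c - 1)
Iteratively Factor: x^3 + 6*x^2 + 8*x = (x)*(x^2 + 6*x + 8) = x*(x + 2)*(x + 4)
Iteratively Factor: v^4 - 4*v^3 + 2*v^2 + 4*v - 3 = (v - 3)*(v^3 - v^2 - v + 1) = (v - 3)*(v - 1)*(v^2 - 1) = (v - 3)*(v - 1)^2*(v + 1)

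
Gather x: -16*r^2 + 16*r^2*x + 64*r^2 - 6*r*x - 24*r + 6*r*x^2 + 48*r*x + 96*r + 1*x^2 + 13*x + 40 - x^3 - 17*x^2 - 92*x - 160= 48*r^2 + 72*r - x^3 + x^2*(6*r - 16) + x*(16*r^2 + 42*r - 79) - 120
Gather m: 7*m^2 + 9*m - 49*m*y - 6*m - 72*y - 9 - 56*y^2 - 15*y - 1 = 7*m^2 + m*(3 - 49*y) - 56*y^2 - 87*y - 10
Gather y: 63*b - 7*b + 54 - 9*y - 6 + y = 56*b - 8*y + 48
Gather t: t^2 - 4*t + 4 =t^2 - 4*t + 4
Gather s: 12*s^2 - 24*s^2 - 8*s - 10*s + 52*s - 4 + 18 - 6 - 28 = -12*s^2 + 34*s - 20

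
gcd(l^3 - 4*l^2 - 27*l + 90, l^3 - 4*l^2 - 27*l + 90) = l^3 - 4*l^2 - 27*l + 90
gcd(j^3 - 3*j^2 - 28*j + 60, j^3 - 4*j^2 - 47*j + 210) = j - 6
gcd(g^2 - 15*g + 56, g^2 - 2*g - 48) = g - 8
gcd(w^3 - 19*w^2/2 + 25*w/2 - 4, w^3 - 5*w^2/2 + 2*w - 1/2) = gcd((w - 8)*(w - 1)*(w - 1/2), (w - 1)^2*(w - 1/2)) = w^2 - 3*w/2 + 1/2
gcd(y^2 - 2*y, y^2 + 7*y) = y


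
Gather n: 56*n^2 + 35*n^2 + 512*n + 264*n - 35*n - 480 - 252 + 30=91*n^2 + 741*n - 702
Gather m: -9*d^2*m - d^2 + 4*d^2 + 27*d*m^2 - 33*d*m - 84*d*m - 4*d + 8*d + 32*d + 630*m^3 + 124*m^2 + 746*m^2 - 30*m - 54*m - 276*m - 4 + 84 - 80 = 3*d^2 + 36*d + 630*m^3 + m^2*(27*d + 870) + m*(-9*d^2 - 117*d - 360)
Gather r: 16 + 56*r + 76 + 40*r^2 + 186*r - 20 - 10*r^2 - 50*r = 30*r^2 + 192*r + 72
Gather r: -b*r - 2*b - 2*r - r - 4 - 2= -2*b + r*(-b - 3) - 6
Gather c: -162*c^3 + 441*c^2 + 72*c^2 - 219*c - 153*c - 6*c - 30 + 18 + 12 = -162*c^3 + 513*c^2 - 378*c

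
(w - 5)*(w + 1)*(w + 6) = w^3 + 2*w^2 - 29*w - 30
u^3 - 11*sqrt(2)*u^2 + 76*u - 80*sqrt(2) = (u - 5*sqrt(2))*(u - 4*sqrt(2))*(u - 2*sqrt(2))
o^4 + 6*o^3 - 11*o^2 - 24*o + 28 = (o - 2)*(o - 1)*(o + 2)*(o + 7)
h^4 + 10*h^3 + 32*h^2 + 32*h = h*(h + 2)*(h + 4)^2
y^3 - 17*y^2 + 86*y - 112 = (y - 8)*(y - 7)*(y - 2)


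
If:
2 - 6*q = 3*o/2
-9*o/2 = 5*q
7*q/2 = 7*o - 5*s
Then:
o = -20/39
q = 6/13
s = -203/195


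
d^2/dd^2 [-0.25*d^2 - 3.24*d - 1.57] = -0.500000000000000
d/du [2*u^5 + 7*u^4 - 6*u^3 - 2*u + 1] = 10*u^4 + 28*u^3 - 18*u^2 - 2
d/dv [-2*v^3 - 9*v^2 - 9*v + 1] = -6*v^2 - 18*v - 9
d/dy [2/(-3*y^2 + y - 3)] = 2*(6*y - 1)/(3*y^2 - y + 3)^2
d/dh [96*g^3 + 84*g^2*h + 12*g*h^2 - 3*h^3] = 84*g^2 + 24*g*h - 9*h^2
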